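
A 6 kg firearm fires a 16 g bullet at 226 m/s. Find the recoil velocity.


v_recoil = m_p * v_p / m_gun = 0.016 * 226 / 6 = 0.6027 m/s

0.6027 m/s


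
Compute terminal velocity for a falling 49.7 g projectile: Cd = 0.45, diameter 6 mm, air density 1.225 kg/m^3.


A = pi*(d/2)^2 = pi*(6/2000)^2 = 2.82743e-05 m^2
vt = sqrt(2mg/(Cd*rho*A)) = sqrt(2*0.0497*9.81/(0.45 * 1.225 * 2.82743e-05)) = 250.1 m/s

250.1 m/s


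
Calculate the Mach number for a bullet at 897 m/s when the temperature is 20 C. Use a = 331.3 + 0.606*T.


a = 331.3 + 0.606*(20) = 343.42 m/s
M = v/a = 897/343.42 = 2.612

2.612


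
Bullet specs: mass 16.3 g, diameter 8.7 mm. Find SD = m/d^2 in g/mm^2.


SD = m/d^2 = 16.3/8.7^2 = 0.2154 g/mm^2

0.2154 g/mm^2


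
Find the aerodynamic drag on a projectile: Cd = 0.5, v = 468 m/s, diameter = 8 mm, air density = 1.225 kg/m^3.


A = pi*(d/2)^2 = pi*(8/2000)^2 = 5.02655e-05 m^2
Fd = 0.5*Cd*rho*A*v^2 = 0.5*0.5*1.225*5.02655e-05*468^2 = 3.372 N

3.372 N


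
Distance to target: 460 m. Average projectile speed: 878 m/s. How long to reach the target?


t = d/v = 460/878 = 0.5239 s

0.5239 s


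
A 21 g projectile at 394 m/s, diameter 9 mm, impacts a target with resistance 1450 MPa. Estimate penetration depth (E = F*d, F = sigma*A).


A = pi*(d/2)^2 = pi*(9/2)^2 = 63.6173 mm^2
E = 0.5*m*v^2 = 0.5*0.021*394^2 = 1629.98 J
depth = E/(sigma*A) = 1629.98 J / (1450 MPa * 63.6173 mm^2) = 1629.98/(1450 * 63.6173) m = 0.0176701 m ≈ 17.67 mm

17.67 mm


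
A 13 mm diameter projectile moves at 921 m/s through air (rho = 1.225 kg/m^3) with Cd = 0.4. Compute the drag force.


A = pi*(d/2)^2 = pi*(13/2000)^2 = 1.32732e-04 m^2
Fd = 0.5*Cd*rho*A*v^2 = 0.5*0.4*1.225*1.32732e-04*921^2 = 27.58 N

27.58 N


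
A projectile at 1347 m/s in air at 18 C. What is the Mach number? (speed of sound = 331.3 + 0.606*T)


a = 331.3 + 0.606*(18) = 342.208 m/s
M = v/a = 1347/342.208 = 3.936

3.936


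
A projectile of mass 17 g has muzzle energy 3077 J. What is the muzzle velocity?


v = sqrt(2*E/m) = sqrt(2*3077/0.017) = 601.7 m/s

601.7 m/s


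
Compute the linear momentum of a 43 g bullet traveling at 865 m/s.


p = m*v = 0.043*865 = 37.2 kg·m/s

37.2 kg·m/s


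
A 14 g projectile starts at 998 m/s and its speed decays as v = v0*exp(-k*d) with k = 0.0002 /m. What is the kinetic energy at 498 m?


v = v0*exp(-k*d) = 998*exp(-0.0002*498) = 903.389 m/s
E = 0.5*m*v^2 = 0.5*0.014*903.389^2 = 5713 J

5713 J


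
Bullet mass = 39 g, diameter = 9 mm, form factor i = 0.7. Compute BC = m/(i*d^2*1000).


BC = m/(i*d^2*1000) = 39/(0.7 * 9^2 * 1000) = 0.0006878

0.0006878


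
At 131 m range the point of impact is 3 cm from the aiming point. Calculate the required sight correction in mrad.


1 mrad subtends 1 cm per 10 m of range, so adj = error_cm / (dist_m / 10) = 3 / (131/10) = 0.229 mrad

0.229 mrad


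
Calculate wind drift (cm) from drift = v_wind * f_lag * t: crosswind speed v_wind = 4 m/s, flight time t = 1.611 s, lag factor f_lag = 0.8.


drift = v_wind * lag * t = 4 * 0.8 * 1.611 = 5.1552 m ≈ 515.5 cm

515.5 cm


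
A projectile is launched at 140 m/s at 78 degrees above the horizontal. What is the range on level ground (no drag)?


R = v0^2 * sin(2*theta) / g = 140^2 * sin(2*78°) / 9.81 = 812.6 m

812.6 m


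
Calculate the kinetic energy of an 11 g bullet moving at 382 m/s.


E = 0.5*m*v^2 = 0.5*0.011*382^2 = 802.6 J

802.6 J


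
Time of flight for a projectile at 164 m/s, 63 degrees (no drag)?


T = 2*v0*sin(theta)/g = 2*164*sin(63°)/9.81 = 29.79 s

29.79 s


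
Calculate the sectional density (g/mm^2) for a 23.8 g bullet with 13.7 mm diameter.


SD = m/d^2 = 23.8/13.7^2 = 0.1268 g/mm^2

0.1268 g/mm^2


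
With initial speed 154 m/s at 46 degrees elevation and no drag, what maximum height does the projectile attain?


H = (v0*sin(theta))^2 / (2g) = (154*sin(46°))^2 / (2*9.81) = 625.5 m

625.5 m


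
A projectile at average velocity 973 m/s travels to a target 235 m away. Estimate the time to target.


t = d/v = 235/973 = 0.2415 s

0.2415 s


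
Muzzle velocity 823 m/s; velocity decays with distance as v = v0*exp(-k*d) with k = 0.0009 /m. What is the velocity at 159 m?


v = v0*exp(-k*d) = 823*exp(-0.0009*159) = 713.3 m/s

713.3 m/s


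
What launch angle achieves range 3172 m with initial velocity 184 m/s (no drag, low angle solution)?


sin(2*theta) = R*g/v0^2 = 3172*9.81/184^2 = 0.919108, theta = arcsin(0.919108)/2 = 33.4°

33.4 degrees


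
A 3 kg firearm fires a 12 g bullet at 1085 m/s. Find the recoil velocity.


v_recoil = m_p * v_p / m_gun = 0.012 * 1085 / 3 = 4.34 m/s

4.34 m/s


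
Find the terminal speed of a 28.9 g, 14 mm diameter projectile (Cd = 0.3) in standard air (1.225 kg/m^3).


A = pi*(d/2)^2 = pi*(14/2000)^2 = 1.53938e-04 m^2
vt = sqrt(2mg/(Cd*rho*A)) = sqrt(2*0.0289*9.81/(0.3 * 1.225 * 1.53938e-04)) = 100.1 m/s

100.1 m/s


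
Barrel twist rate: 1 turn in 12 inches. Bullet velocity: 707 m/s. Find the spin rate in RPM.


twist_m = 12*0.0254 = 0.3048 m
spin = v/twist = 707/0.3048 = 2319.554 rev/s
RPM = spin*60 = 2319.554*60 ≈ 139173 RPM

139173 RPM


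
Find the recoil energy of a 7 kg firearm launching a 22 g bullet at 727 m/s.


v_r = m_p*v_p/m_gun = 0.022*727/7 = 2.28486 m/s, E_r = 0.5*m_gun*v_r^2 = 0.5*7*2.28486^2 = 18.27 J

18.27 J


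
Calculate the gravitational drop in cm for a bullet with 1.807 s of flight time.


drop = 0.5*g*t^2 = 0.5*9.81*1.807^2 = 16.016 m ≈ 1602 cm

1602 cm


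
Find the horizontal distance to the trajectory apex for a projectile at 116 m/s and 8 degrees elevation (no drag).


R = v0^2*sin(2*theta)/g = 116^2*sin(2*8°)/9.81 = 378.081 m
apex_dist = R/2 = 378.081/2 = 189 m

189 m


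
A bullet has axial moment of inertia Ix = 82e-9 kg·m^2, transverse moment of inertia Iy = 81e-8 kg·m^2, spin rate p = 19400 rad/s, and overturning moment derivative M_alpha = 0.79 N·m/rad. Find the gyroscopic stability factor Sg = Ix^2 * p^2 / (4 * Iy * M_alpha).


Sg = Ix^2 * p^2 / (4 * Iy * M_alpha) = (82e-9)^2 * 19400^2 / (4 * 81e-8 * 0.79) = 0.9887

0.9887


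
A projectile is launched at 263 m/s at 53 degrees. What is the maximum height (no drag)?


H = (v0*sin(theta))^2 / (2g) = (263*sin(53°))^2 / (2*9.81) = 2249 m

2249 m


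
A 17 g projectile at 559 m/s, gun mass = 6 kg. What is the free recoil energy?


v_r = m_p*v_p/m_gun = 0.017*559/6 = 1.58383 m/s, E_r = 0.5*m_gun*v_r^2 = 0.5*6*1.58383^2 = 7.526 J

7.526 J


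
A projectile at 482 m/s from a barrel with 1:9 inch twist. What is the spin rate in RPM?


twist_m = 9*0.0254 = 0.2286 m
spin = v/twist = 482/0.2286 = 2108.486 rev/s
RPM = spin*60 = 2108.486*60 ≈ 126509 RPM

126509 RPM


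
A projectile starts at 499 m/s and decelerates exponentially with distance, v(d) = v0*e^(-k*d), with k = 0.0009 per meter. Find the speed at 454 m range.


v = v0*exp(-k*d) = 499*exp(-0.0009*454) = 331.6 m/s

331.6 m/s


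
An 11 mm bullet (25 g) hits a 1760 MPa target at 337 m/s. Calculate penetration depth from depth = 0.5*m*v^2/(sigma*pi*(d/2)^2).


A = pi*(d/2)^2 = pi*(11/2)^2 = 95.0332 mm^2
E = 0.5*m*v^2 = 0.5*0.025*337^2 = 1419.61 J
depth = E/(sigma*A) = 1419.61 J / (1760 MPa * 95.0332 mm^2) = 1419.61/(1760 * 95.0332) m = 0.00848754 m ≈ 8.488 mm

8.488 mm


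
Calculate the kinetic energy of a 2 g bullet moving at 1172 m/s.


E = 0.5*m*v^2 = 0.5*0.002*1172^2 = 1374 J

1374 J


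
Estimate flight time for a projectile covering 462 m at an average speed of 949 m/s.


t = d/v = 462/949 = 0.4868 s

0.4868 s


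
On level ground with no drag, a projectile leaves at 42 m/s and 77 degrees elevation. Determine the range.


R = v0^2 * sin(2*theta) / g = 42^2 * sin(2*77°) / 9.81 = 78.83 m

78.83 m


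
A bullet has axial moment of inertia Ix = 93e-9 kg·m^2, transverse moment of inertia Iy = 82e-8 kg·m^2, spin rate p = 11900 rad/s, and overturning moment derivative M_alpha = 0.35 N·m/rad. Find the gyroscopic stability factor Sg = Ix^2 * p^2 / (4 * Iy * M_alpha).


Sg = Ix^2 * p^2 / (4 * Iy * M_alpha) = (93e-9)^2 * 11900^2 / (4 * 82e-8 * 0.35) = 1.067

1.067


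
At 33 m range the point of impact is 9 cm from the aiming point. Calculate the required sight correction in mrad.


1 mrad subtends 1 cm per 10 m of range, so adj = error_cm / (dist_m / 10) = 9 / (33/10) = 2.727 mrad

2.727 mrad


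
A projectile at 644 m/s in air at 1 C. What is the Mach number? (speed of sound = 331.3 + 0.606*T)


a = 331.3 + 0.606*(1) = 331.906 m/s
M = v/a = 644/331.906 = 1.94

1.94


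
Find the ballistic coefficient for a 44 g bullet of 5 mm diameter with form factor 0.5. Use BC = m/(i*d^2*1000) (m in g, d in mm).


BC = m/(i*d^2*1000) = 44/(0.5 * 5^2 * 1000) = 0.00352

0.00352


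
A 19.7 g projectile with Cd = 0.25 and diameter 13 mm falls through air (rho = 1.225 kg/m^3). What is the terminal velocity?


A = pi*(d/2)^2 = pi*(13/2000)^2 = 1.32732e-04 m^2
vt = sqrt(2mg/(Cd*rho*A)) = sqrt(2*0.0197*9.81/(0.25 * 1.225 * 1.32732e-04)) = 97.51 m/s

97.51 m/s


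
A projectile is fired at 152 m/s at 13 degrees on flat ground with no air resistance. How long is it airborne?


T = 2*v0*sin(theta)/g = 2*152*sin(13°)/9.81 = 6.971 s

6.971 s


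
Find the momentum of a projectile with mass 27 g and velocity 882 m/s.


p = m*v = 0.027*882 = 23.81 kg·m/s

23.81 kg·m/s


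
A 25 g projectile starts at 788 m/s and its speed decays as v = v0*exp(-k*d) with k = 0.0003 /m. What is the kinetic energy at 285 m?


v = v0*exp(-k*d) = 788*exp(-0.0003*285) = 723.426 m/s
E = 0.5*m*v^2 = 0.5*0.025*723.426^2 = 6542 J

6542 J


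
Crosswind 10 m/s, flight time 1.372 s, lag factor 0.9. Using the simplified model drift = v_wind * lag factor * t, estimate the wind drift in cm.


drift = v_wind * lag * t = 10 * 0.9 * 1.372 = 12.348 m ≈ 1235 cm

1235 cm


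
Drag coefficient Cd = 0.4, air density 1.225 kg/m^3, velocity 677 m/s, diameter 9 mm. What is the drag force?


A = pi*(d/2)^2 = pi*(9/2000)^2 = 6.36173e-05 m^2
Fd = 0.5*Cd*rho*A*v^2 = 0.5*0.4*1.225*6.36173e-05*677^2 = 7.144 N

7.144 N


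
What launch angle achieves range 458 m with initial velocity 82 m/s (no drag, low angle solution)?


sin(2*theta) = R*g/v0^2 = 458*9.81/82^2 = 0.6682, theta = arcsin(0.6682)/2 = 20.96°

20.96 degrees


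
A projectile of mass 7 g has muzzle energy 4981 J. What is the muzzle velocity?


v = sqrt(2*E/m) = sqrt(2*4981/0.007) = 1193 m/s

1193 m/s


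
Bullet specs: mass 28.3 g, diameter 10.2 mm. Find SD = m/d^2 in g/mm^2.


SD = m/d^2 = 28.3/10.2^2 = 0.272 g/mm^2

0.272 g/mm^2


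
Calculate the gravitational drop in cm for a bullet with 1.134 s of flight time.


drop = 0.5*g*t^2 = 0.5*9.81*1.134^2 = 6.30761 m ≈ 630.8 cm

630.8 cm


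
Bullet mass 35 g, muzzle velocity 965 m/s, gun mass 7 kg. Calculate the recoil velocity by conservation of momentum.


v_recoil = m_p * v_p / m_gun = 0.035 * 965 / 7 = 4.825 m/s

4.825 m/s


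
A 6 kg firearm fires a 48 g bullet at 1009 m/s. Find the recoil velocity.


v_recoil = m_p * v_p / m_gun = 0.048 * 1009 / 6 = 8.072 m/s

8.072 m/s


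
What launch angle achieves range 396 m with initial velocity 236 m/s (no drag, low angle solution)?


sin(2*theta) = R*g/v0^2 = 396*9.81/236^2 = 0.0697494, theta = arcsin(0.0697494)/2 = 2°

2 degrees


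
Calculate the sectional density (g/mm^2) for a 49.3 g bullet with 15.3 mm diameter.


SD = m/d^2 = 49.3/15.3^2 = 0.2106 g/mm^2

0.2106 g/mm^2


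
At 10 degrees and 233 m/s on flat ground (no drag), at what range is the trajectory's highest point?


R = v0^2*sin(2*theta)/g = 233^2*sin(2*10°)/9.81 = 1892.76 m
apex_dist = R/2 = 1892.76/2 = 946.4 m

946.4 m


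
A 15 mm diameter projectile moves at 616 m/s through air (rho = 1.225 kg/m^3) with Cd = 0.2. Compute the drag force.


A = pi*(d/2)^2 = pi*(15/2000)^2 = 1.76715e-04 m^2
Fd = 0.5*Cd*rho*A*v^2 = 0.5*0.2*1.225*1.76715e-04*616^2 = 8.214 N

8.214 N


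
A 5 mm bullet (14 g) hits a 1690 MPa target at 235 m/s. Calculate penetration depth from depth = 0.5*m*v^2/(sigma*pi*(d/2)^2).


A = pi*(d/2)^2 = pi*(5/2)^2 = 19.635 mm^2
E = 0.5*m*v^2 = 0.5*0.014*235^2 = 386.575 J
depth = E/(sigma*A) = 386.575 J / (1690 MPa * 19.635 mm^2) = 386.575/(1690 * 19.635) m = 0.0116498 m ≈ 11.65 mm

11.65 mm


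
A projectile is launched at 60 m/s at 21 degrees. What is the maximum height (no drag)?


H = (v0*sin(theta))^2 / (2g) = (60*sin(21°))^2 / (2*9.81) = 23.56 m

23.56 m


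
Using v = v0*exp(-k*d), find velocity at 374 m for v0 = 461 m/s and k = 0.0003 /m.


v = v0*exp(-k*d) = 461*exp(-0.0003*374) = 412.1 m/s

412.1 m/s


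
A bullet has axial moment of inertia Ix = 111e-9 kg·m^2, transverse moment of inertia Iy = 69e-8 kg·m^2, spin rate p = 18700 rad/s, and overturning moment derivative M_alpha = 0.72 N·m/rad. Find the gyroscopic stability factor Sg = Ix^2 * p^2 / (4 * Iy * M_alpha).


Sg = Ix^2 * p^2 / (4 * Iy * M_alpha) = (111e-9)^2 * 18700^2 / (4 * 69e-8 * 0.72) = 2.168

2.168


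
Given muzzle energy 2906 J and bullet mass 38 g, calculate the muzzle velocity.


v = sqrt(2*E/m) = sqrt(2*2906/0.038) = 391.1 m/s

391.1 m/s


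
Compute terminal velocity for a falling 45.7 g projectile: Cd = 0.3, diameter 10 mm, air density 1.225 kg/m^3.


A = pi*(d/2)^2 = pi*(10/2000)^2 = 7.85398e-05 m^2
vt = sqrt(2mg/(Cd*rho*A)) = sqrt(2*0.0457*9.81/(0.3 * 1.225 * 7.85398e-05)) = 176.3 m/s

176.3 m/s


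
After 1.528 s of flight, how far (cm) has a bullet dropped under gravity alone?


drop = 0.5*g*t^2 = 0.5*9.81*1.528^2 = 11.4521 m ≈ 1145 cm

1145 cm


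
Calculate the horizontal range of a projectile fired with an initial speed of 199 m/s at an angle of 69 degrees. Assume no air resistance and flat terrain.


R = v0^2 * sin(2*theta) / g = 199^2 * sin(2*69°) / 9.81 = 2701 m

2701 m


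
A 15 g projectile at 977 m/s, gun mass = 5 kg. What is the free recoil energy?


v_r = m_p*v_p/m_gun = 0.015*977/5 = 2.931 m/s, E_r = 0.5*m_gun*v_r^2 = 0.5*5*2.931^2 = 21.48 J

21.48 J


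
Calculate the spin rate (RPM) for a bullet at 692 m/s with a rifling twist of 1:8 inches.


twist_m = 8*0.0254 = 0.2032 m
spin = v/twist = 692/0.2032 = 3405.512 rev/s
RPM = spin*60 = 3405.512*60 ≈ 204331 RPM

204331 RPM


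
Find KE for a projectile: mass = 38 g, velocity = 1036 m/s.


E = 0.5*m*v^2 = 0.5*0.038*1036^2 = 20393 J

20393 J


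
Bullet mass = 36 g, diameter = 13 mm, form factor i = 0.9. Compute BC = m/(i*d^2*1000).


BC = m/(i*d^2*1000) = 36/(0.9 * 13^2 * 1000) = 0.0002367

0.0002367


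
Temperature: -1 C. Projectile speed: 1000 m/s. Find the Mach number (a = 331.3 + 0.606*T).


a = 331.3 + 0.606*(-1) = 330.694 m/s
M = v/a = 1000/330.694 = 3.024

3.024


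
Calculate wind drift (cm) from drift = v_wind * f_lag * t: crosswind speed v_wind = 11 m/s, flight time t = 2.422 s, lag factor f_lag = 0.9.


drift = v_wind * lag * t = 11 * 0.9 * 2.422 = 23.9778 m ≈ 2398 cm

2398 cm


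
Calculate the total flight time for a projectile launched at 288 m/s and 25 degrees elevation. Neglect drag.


T = 2*v0*sin(theta)/g = 2*288*sin(25°)/9.81 = 24.81 s

24.81 s


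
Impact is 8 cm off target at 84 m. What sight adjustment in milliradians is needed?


1 mrad subtends 1 cm per 10 m of range, so adj = error_cm / (dist_m / 10) = 8 / (84/10) = 0.9524 mrad

0.9524 mrad


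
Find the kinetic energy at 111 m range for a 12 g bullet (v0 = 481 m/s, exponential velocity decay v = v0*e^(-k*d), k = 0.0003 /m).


v = v0*exp(-k*d) = 481*exp(-0.0003*111) = 465.246 m/s
E = 0.5*m*v^2 = 0.5*0.012*465.246^2 = 1299 J

1299 J


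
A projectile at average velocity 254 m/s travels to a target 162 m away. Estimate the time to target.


t = d/v = 162/254 = 0.6378 s

0.6378 s


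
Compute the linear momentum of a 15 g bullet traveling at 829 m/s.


p = m*v = 0.015*829 = 12.43 kg·m/s

12.43 kg·m/s


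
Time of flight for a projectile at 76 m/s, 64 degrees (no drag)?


T = 2*v0*sin(theta)/g = 2*76*sin(64°)/9.81 = 13.93 s

13.93 s


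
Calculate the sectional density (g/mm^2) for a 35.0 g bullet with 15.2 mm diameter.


SD = m/d^2 = 35.0/15.2^2 = 0.1515 g/mm^2

0.1515 g/mm^2


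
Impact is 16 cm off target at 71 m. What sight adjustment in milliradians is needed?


1 mrad subtends 1 cm per 10 m of range, so adj = error_cm / (dist_m / 10) = 16 / (71/10) = 2.254 mrad

2.254 mrad


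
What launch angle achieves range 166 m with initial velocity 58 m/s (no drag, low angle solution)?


sin(2*theta) = R*g/v0^2 = 166*9.81/58^2 = 0.484084, theta = arcsin(0.484084)/2 = 14.48°

14.48 degrees


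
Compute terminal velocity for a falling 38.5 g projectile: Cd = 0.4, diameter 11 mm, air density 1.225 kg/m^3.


A = pi*(d/2)^2 = pi*(11/2000)^2 = 9.50332e-05 m^2
vt = sqrt(2mg/(Cd*rho*A)) = sqrt(2*0.0385*9.81/(0.4 * 1.225 * 9.50332e-05)) = 127.4 m/s

127.4 m/s


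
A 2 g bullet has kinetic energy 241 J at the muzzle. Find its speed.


v = sqrt(2*E/m) = sqrt(2*241/0.002) = 490.9 m/s

490.9 m/s


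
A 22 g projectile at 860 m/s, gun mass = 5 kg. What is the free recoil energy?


v_r = m_p*v_p/m_gun = 0.022*860/5 = 3.784 m/s, E_r = 0.5*m_gun*v_r^2 = 0.5*5*3.784^2 = 35.8 J

35.8 J


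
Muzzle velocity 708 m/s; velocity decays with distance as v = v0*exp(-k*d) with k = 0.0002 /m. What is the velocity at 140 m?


v = v0*exp(-k*d) = 708*exp(-0.0002*140) = 688.5 m/s

688.5 m/s


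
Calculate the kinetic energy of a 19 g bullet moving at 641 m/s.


E = 0.5*m*v^2 = 0.5*0.019*641^2 = 3903 J

3903 J


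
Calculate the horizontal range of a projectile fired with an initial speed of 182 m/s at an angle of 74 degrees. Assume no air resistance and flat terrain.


R = v0^2 * sin(2*theta) / g = 182^2 * sin(2*74°) / 9.81 = 1789 m

1789 m


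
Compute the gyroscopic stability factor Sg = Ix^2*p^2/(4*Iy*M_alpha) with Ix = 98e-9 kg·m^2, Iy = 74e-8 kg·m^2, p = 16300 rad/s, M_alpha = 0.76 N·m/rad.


Sg = Ix^2 * p^2 / (4 * Iy * M_alpha) = (98e-9)^2 * 16300^2 / (4 * 74e-8 * 0.76) = 1.134

1.134


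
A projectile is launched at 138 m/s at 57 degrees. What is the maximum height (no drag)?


H = (v0*sin(theta))^2 / (2g) = (138*sin(57°))^2 / (2*9.81) = 682.7 m

682.7 m


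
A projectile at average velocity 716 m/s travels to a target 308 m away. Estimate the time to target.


t = d/v = 308/716 = 0.4302 s

0.4302 s


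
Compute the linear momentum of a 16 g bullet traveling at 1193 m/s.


p = m*v = 0.016*1193 = 19.09 kg·m/s

19.09 kg·m/s


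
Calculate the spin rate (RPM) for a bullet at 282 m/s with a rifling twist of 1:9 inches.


twist_m = 9*0.0254 = 0.2286 m
spin = v/twist = 282/0.2286 = 1233.596 rev/s
RPM = spin*60 = 1233.596*60 ≈ 74016 RPM

74016 RPM


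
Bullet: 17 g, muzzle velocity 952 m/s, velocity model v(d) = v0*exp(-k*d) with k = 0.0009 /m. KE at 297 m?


v = v0*exp(-k*d) = 952*exp(-0.0009*297) = 728.702 m/s
E = 0.5*m*v^2 = 0.5*0.017*728.702^2 = 4514 J

4514 J


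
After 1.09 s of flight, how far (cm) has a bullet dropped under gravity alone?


drop = 0.5*g*t^2 = 0.5*9.81*1.09^2 = 5.82763 m ≈ 582.8 cm

582.8 cm


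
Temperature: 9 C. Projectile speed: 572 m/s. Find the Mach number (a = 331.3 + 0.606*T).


a = 331.3 + 0.606*(9) = 336.754 m/s
M = v/a = 572/336.754 = 1.699

1.699


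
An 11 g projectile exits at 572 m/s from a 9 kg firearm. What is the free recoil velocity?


v_recoil = m_p * v_p / m_gun = 0.011 * 572 / 9 = 0.6991 m/s

0.6991 m/s


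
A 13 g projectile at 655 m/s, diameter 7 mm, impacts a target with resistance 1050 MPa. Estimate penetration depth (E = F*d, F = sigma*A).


A = pi*(d/2)^2 = pi*(7/2)^2 = 38.4845 mm^2
E = 0.5*m*v^2 = 0.5*0.013*655^2 = 2788.66 J
depth = E/(sigma*A) = 2788.66 J / (1050 MPa * 38.4845 mm^2) = 2788.66/(1050 * 38.4845) m = 0.0690114 m ≈ 69.01 mm

69.01 mm


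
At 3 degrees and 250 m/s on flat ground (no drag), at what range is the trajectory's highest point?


R = v0^2*sin(2*theta)/g = 250^2*sin(2*3°)/9.81 = 665.956 m
apex_dist = R/2 = 665.956/2 = 333 m

333 m


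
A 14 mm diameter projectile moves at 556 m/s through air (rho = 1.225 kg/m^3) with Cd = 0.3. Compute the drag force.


A = pi*(d/2)^2 = pi*(14/2000)^2 = 1.53938e-04 m^2
Fd = 0.5*Cd*rho*A*v^2 = 0.5*0.3*1.225*1.53938e-04*556^2 = 8.744 N

8.744 N


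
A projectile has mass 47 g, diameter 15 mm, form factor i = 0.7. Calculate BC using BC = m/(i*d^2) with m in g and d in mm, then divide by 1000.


BC = m/(i*d^2*1000) = 47/(0.7 * 15^2 * 1000) = 0.0002984

0.0002984


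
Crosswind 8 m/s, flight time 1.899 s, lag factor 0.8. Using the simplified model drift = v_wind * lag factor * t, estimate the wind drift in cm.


drift = v_wind * lag * t = 8 * 0.8 * 1.899 = 12.1536 m ≈ 1215 cm

1215 cm


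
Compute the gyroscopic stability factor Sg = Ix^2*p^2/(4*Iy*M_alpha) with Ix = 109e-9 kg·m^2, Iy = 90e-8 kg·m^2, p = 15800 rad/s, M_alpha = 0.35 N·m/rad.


Sg = Ix^2 * p^2 / (4 * Iy * M_alpha) = (109e-9)^2 * 15800^2 / (4 * 90e-8 * 0.35) = 2.354

2.354


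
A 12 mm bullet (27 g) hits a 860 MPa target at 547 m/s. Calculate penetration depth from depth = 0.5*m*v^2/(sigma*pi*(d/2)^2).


A = pi*(d/2)^2 = pi*(12/2)^2 = 113.097 mm^2
E = 0.5*m*v^2 = 0.5*0.027*547^2 = 4039.32 J
depth = E/(sigma*A) = 4039.32 J / (860 MPa * 113.097 mm^2) = 4039.32/(860 * 113.097) m = 0.0415296 m ≈ 41.53 mm

41.53 mm


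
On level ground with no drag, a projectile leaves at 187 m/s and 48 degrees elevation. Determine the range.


R = v0^2 * sin(2*theta) / g = 187^2 * sin(2*48°) / 9.81 = 3545 m

3545 m


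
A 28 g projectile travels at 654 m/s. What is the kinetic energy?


E = 0.5*m*v^2 = 0.5*0.028*654^2 = 5988 J

5988 J


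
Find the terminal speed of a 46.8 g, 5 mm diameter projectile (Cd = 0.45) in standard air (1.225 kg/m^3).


A = pi*(d/2)^2 = pi*(5/2000)^2 = 1.96350e-05 m^2
vt = sqrt(2mg/(Cd*rho*A)) = sqrt(2*0.0468*9.81/(0.45 * 1.225 * 1.96350e-05)) = 291.3 m/s

291.3 m/s


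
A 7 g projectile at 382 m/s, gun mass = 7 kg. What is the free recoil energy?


v_r = m_p*v_p/m_gun = 0.007*382/7 = 0.382 m/s, E_r = 0.5*m_gun*v_r^2 = 0.5*7*0.382^2 = 0.5107 J

0.5107 J


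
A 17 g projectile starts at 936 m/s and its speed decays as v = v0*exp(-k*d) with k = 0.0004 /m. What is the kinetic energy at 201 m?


v = v0*exp(-k*d) = 936*exp(-0.0004*201) = 863.691 m/s
E = 0.5*m*v^2 = 0.5*0.017*863.691^2 = 6341 J

6341 J


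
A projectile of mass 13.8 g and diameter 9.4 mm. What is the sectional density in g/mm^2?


SD = m/d^2 = 13.8/9.4^2 = 0.1562 g/mm^2

0.1562 g/mm^2


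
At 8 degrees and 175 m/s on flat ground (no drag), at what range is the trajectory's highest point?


R = v0^2*sin(2*theta)/g = 175^2*sin(2*8°)/9.81 = 860.489 m
apex_dist = R/2 = 860.489/2 = 430.2 m

430.2 m


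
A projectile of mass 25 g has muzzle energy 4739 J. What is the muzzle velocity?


v = sqrt(2*E/m) = sqrt(2*4739/0.025) = 615.7 m/s

615.7 m/s


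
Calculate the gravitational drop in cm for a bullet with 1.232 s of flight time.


drop = 0.5*g*t^2 = 0.5*9.81*1.232^2 = 7.44493 m ≈ 744.5 cm

744.5 cm


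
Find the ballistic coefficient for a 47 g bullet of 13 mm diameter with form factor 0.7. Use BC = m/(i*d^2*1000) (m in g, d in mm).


BC = m/(i*d^2*1000) = 47/(0.7 * 13^2 * 1000) = 0.0003973

0.0003973


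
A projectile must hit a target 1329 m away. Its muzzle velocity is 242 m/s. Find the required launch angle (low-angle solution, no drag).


sin(2*theta) = R*g/v0^2 = 1329*9.81/242^2 = 0.22262, theta = arcsin(0.22262)/2 = 6.431°

6.431 degrees


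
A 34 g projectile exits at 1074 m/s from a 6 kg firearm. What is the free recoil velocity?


v_recoil = m_p * v_p / m_gun = 0.034 * 1074 / 6 = 6.086 m/s

6.086 m/s


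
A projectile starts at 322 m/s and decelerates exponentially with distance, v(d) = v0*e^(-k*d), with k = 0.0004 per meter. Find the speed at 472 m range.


v = v0*exp(-k*d) = 322*exp(-0.0004*472) = 266.6 m/s

266.6 m/s


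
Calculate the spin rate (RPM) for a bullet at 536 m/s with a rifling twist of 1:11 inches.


twist_m = 11*0.0254 = 0.2794 m
spin = v/twist = 536/0.2794 = 1918.397 rev/s
RPM = spin*60 = 1918.397*60 ≈ 115104 RPM

115104 RPM


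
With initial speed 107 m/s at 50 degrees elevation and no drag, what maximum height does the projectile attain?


H = (v0*sin(theta))^2 / (2g) = (107*sin(50°))^2 / (2*9.81) = 342.4 m

342.4 m


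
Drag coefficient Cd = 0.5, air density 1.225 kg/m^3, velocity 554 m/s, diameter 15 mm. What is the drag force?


A = pi*(d/2)^2 = pi*(15/2000)^2 = 1.76715e-04 m^2
Fd = 0.5*Cd*rho*A*v^2 = 0.5*0.5*1.225*1.76715e-04*554^2 = 16.61 N

16.61 N


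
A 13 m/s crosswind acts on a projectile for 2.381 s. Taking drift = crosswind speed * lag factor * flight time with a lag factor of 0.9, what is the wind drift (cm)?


drift = v_wind * lag * t = 13 * 0.9 * 2.381 = 27.8577 m ≈ 2786 cm

2786 cm


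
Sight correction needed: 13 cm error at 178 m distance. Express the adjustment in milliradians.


1 mrad subtends 1 cm per 10 m of range, so adj = error_cm / (dist_m / 10) = 13 / (178/10) = 0.7303 mrad

0.7303 mrad


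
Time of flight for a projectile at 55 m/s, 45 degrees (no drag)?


T = 2*v0*sin(theta)/g = 2*55*sin(45°)/9.81 = 7.929 s

7.929 s


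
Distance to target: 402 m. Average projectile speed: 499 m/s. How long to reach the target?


t = d/v = 402/499 = 0.8056 s

0.8056 s


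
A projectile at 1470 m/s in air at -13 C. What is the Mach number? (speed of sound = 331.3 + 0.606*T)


a = 331.3 + 0.606*(-13) = 323.422 m/s
M = v/a = 1470/323.422 = 4.545

4.545


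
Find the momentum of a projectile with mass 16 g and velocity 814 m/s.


p = m*v = 0.016*814 = 13.02 kg·m/s

13.02 kg·m/s


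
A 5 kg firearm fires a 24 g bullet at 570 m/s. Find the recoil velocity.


v_recoil = m_p * v_p / m_gun = 0.024 * 570 / 5 = 2.736 m/s

2.736 m/s


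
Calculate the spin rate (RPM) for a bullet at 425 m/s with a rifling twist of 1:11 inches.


twist_m = 11*0.0254 = 0.2794 m
spin = v/twist = 425/0.2794 = 1521.117 rev/s
RPM = spin*60 = 1521.117*60 ≈ 91267 RPM

91267 RPM


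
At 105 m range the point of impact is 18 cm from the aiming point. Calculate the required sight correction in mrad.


1 mrad subtends 1 cm per 10 m of range, so adj = error_cm / (dist_m / 10) = 18 / (105/10) = 1.714 mrad

1.714 mrad


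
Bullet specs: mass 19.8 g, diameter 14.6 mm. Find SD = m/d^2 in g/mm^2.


SD = m/d^2 = 19.8/14.6^2 = 0.09289 g/mm^2

0.09289 g/mm^2


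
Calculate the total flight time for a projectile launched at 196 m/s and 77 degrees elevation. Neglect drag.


T = 2*v0*sin(theta)/g = 2*196*sin(77°)/9.81 = 38.94 s

38.94 s


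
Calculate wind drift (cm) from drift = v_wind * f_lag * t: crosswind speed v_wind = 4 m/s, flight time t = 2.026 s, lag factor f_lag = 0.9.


drift = v_wind * lag * t = 4 * 0.9 * 2.026 = 7.2936 m ≈ 729.4 cm

729.4 cm


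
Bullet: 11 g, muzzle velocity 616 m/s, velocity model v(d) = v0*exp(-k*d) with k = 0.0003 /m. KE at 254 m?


v = v0*exp(-k*d) = 616*exp(-0.0003*254) = 570.805 m/s
E = 0.5*m*v^2 = 0.5*0.011*570.805^2 = 1792 J

1792 J


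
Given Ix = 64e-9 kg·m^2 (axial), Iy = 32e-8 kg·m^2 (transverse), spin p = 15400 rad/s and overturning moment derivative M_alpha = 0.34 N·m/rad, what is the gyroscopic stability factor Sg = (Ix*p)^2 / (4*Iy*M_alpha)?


Sg = Ix^2 * p^2 / (4 * Iy * M_alpha) = (64e-9)^2 * 15400^2 / (4 * 32e-8 * 0.34) = 2.232

2.232


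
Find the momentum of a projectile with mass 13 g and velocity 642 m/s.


p = m*v = 0.013*642 = 8.346 kg·m/s

8.346 kg·m/s


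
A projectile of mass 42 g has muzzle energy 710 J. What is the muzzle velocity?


v = sqrt(2*E/m) = sqrt(2*710/0.042) = 183.9 m/s

183.9 m/s


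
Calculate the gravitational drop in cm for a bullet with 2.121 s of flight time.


drop = 0.5*g*t^2 = 0.5*9.81*2.121^2 = 22.0658 m ≈ 2207 cm

2207 cm


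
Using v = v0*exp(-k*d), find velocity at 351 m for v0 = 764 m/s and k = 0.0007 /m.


v = v0*exp(-k*d) = 764*exp(-0.0007*351) = 597.6 m/s

597.6 m/s


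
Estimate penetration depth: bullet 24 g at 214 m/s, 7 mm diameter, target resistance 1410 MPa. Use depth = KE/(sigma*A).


A = pi*(d/2)^2 = pi*(7/2)^2 = 38.4845 mm^2
E = 0.5*m*v^2 = 0.5*0.024*214^2 = 549.552 J
depth = E/(sigma*A) = 549.552 J / (1410 MPa * 38.4845 mm^2) = 549.552/(1410 * 38.4845) m = 0.0101275 m ≈ 10.13 mm

10.13 mm


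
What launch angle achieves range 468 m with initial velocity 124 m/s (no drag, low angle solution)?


sin(2*theta) = R*g/v0^2 = 468*9.81/124^2 = 0.298587, theta = arcsin(0.298587)/2 = 8.686°

8.686 degrees


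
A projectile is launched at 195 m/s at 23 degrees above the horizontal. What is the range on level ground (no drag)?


R = v0^2 * sin(2*theta) / g = 195^2 * sin(2*23°) / 9.81 = 2788 m

2788 m


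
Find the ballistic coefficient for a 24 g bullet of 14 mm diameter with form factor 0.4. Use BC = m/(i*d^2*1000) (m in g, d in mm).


BC = m/(i*d^2*1000) = 24/(0.4 * 14^2 * 1000) = 0.0003061

0.0003061


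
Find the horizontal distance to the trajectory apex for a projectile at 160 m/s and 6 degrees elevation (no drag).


R = v0^2*sin(2*theta)/g = 160^2*sin(2*6°)/9.81 = 542.563 m
apex_dist = R/2 = 542.563/2 = 271.3 m

271.3 m


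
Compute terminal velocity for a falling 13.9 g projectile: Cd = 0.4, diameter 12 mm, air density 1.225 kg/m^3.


A = pi*(d/2)^2 = pi*(12/2000)^2 = 1.13097e-04 m^2
vt = sqrt(2mg/(Cd*rho*A)) = sqrt(2*0.0139*9.81/(0.4 * 1.225 * 1.13097e-04)) = 70.15 m/s

70.15 m/s


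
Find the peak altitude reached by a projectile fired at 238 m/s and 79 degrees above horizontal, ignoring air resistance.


H = (v0*sin(theta))^2 / (2g) = (238*sin(79°))^2 / (2*9.81) = 2782 m

2782 m


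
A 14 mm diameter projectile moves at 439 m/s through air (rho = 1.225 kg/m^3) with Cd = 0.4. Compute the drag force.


A = pi*(d/2)^2 = pi*(14/2000)^2 = 1.53938e-04 m^2
Fd = 0.5*Cd*rho*A*v^2 = 0.5*0.4*1.225*1.53938e-04*439^2 = 7.268 N

7.268 N


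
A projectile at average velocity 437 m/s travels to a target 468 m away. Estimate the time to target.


t = d/v = 468/437 = 1.071 s

1.071 s


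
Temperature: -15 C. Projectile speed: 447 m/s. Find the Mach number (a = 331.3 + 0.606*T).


a = 331.3 + 0.606*(-15) = 322.21 m/s
M = v/a = 447/322.21 = 1.387

1.387


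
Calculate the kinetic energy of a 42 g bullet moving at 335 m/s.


E = 0.5*m*v^2 = 0.5*0.042*335^2 = 2357 J

2357 J


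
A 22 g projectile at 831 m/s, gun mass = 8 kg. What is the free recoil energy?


v_r = m_p*v_p/m_gun = 0.022*831/8 = 2.28525 m/s, E_r = 0.5*m_gun*v_r^2 = 0.5*8*2.28525^2 = 20.89 J

20.89 J


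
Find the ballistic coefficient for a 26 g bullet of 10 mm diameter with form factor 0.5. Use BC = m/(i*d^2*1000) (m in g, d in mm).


BC = m/(i*d^2*1000) = 26/(0.5 * 10^2 * 1000) = 0.00052

0.00052


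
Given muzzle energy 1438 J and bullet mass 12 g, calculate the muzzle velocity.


v = sqrt(2*E/m) = sqrt(2*1438/0.012) = 489.6 m/s

489.6 m/s


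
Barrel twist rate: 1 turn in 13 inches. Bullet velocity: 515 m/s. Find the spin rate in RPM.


twist_m = 13*0.0254 = 0.3302 m
spin = v/twist = 515/0.3302 = 1559.661 rev/s
RPM = spin*60 = 1559.661*60 ≈ 93580 RPM

93580 RPM


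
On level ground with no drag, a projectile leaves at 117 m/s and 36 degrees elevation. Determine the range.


R = v0^2 * sin(2*theta) / g = 117^2 * sin(2*36°) / 9.81 = 1327 m

1327 m


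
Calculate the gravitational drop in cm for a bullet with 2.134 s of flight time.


drop = 0.5*g*t^2 = 0.5*9.81*2.134^2 = 22.3372 m ≈ 2234 cm

2234 cm


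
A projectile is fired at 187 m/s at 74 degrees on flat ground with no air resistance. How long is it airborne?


T = 2*v0*sin(theta)/g = 2*187*sin(74°)/9.81 = 36.65 s

36.65 s


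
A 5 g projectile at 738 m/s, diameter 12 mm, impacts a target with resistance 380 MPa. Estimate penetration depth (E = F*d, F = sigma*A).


A = pi*(d/2)^2 = pi*(12/2)^2 = 113.097 mm^2
E = 0.5*m*v^2 = 0.5*0.005*738^2 = 1361.61 J
depth = E/(sigma*A) = 1361.61 J / (380 MPa * 113.097 mm^2) = 1361.61/(380 * 113.097) m = 0.0316823 m ≈ 31.68 mm

31.68 mm


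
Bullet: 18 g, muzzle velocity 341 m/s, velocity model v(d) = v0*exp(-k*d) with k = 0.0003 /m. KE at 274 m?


v = v0*exp(-k*d) = 341*exp(-0.0003*274) = 314.091 m/s
E = 0.5*m*v^2 = 0.5*0.018*314.091^2 = 887.9 J

887.9 J


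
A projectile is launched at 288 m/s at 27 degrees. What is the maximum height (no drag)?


H = (v0*sin(theta))^2 / (2g) = (288*sin(27°))^2 / (2*9.81) = 871.3 m

871.3 m


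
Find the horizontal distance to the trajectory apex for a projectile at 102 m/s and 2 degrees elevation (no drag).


R = v0^2*sin(2*theta)/g = 102^2*sin(2*2°)/9.81 = 73.9803 m
apex_dist = R/2 = 73.9803/2 = 36.99 m

36.99 m


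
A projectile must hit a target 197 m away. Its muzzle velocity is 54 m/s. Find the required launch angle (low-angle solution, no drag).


sin(2*theta) = R*g/v0^2 = 197*9.81/54^2 = 0.662747, theta = arcsin(0.662747)/2 = 20.75°

20.75 degrees


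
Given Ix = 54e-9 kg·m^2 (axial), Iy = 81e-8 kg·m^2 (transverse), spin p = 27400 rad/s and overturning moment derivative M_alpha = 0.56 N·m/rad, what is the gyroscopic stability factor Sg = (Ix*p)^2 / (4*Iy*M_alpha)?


Sg = Ix^2 * p^2 / (4 * Iy * M_alpha) = (54e-9)^2 * 27400^2 / (4 * 81e-8 * 0.56) = 1.207

1.207


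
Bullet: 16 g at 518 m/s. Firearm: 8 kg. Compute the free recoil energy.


v_r = m_p*v_p/m_gun = 0.016*518/8 = 1.036 m/s, E_r = 0.5*m_gun*v_r^2 = 0.5*8*1.036^2 = 4.293 J

4.293 J


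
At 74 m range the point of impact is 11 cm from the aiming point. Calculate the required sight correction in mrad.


1 mrad subtends 1 cm per 10 m of range, so adj = error_cm / (dist_m / 10) = 11 / (74/10) = 1.486 mrad

1.486 mrad


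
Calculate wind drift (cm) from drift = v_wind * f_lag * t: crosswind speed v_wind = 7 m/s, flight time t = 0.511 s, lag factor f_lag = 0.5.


drift = v_wind * lag * t = 7 * 0.5 * 0.511 = 1.7885 m ≈ 178.8 cm

178.8 cm


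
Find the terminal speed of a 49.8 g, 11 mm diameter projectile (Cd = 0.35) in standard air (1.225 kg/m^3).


A = pi*(d/2)^2 = pi*(11/2000)^2 = 9.50332e-05 m^2
vt = sqrt(2mg/(Cd*rho*A)) = sqrt(2*0.0498*9.81/(0.35 * 1.225 * 9.50332e-05)) = 154.9 m/s

154.9 m/s


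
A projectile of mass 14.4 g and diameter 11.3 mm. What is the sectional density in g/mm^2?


SD = m/d^2 = 14.4/11.3^2 = 0.1128 g/mm^2

0.1128 g/mm^2


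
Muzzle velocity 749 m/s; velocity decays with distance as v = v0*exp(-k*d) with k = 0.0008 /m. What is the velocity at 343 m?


v = v0*exp(-k*d) = 749*exp(-0.0008*343) = 569.3 m/s

569.3 m/s


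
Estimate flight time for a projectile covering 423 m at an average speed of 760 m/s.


t = d/v = 423/760 = 0.5566 s

0.5566 s


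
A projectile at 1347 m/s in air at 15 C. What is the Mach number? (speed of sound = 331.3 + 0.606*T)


a = 331.3 + 0.606*(15) = 340.39 m/s
M = v/a = 1347/340.39 = 3.957

3.957


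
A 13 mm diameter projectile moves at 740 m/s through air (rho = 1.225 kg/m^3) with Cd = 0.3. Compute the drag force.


A = pi*(d/2)^2 = pi*(13/2000)^2 = 1.32732e-04 m^2
Fd = 0.5*Cd*rho*A*v^2 = 0.5*0.3*1.225*1.32732e-04*740^2 = 13.36 N

13.36 N


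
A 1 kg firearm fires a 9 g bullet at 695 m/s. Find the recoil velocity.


v_recoil = m_p * v_p / m_gun = 0.009 * 695 / 1 = 6.255 m/s

6.255 m/s


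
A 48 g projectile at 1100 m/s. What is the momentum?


p = m*v = 0.048*1100 = 52.8 kg·m/s

52.8 kg·m/s


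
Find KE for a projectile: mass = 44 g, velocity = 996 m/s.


E = 0.5*m*v^2 = 0.5*0.044*996^2 = 21824 J

21824 J


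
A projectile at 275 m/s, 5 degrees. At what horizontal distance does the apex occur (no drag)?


R = v0^2*sin(2*theta)/g = 275^2*sin(2*5°)/9.81 = 1338.65 m
apex_dist = R/2 = 1338.65/2 = 669.3 m

669.3 m


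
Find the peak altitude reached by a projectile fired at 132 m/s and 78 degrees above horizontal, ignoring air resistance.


H = (v0*sin(theta))^2 / (2g) = (132*sin(78°))^2 / (2*9.81) = 849.7 m

849.7 m


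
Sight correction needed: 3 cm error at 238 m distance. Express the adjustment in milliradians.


1 mrad subtends 1 cm per 10 m of range, so adj = error_cm / (dist_m / 10) = 3 / (238/10) = 0.1261 mrad

0.1261 mrad


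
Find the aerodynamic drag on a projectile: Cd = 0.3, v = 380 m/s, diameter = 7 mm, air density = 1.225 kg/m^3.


A = pi*(d/2)^2 = pi*(7/2000)^2 = 3.84845e-05 m^2
Fd = 0.5*Cd*rho*A*v^2 = 0.5*0.3*1.225*3.84845e-05*380^2 = 1.021 N

1.021 N


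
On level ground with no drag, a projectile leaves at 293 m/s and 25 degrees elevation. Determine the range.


R = v0^2 * sin(2*theta) / g = 293^2 * sin(2*25°) / 9.81 = 6704 m

6704 m


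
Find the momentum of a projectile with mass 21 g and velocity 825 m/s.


p = m*v = 0.021*825 = 17.33 kg·m/s

17.33 kg·m/s


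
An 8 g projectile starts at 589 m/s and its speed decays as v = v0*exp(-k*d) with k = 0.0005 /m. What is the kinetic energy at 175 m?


v = v0*exp(-k*d) = 589*exp(-0.0005*175) = 539.653 m/s
E = 0.5*m*v^2 = 0.5*0.008*539.653^2 = 1165 J

1165 J


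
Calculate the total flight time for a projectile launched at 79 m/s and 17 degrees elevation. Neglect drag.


T = 2*v0*sin(theta)/g = 2*79*sin(17°)/9.81 = 4.709 s

4.709 s


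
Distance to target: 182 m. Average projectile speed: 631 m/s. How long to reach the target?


t = d/v = 182/631 = 0.2884 s

0.2884 s


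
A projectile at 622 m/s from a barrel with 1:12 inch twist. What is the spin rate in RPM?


twist_m = 12*0.0254 = 0.3048 m
spin = v/twist = 622/0.3048 = 2040.682 rev/s
RPM = spin*60 = 2040.682*60 ≈ 122441 RPM

122441 RPM


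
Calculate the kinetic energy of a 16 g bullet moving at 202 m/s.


E = 0.5*m*v^2 = 0.5*0.016*202^2 = 326.4 J

326.4 J


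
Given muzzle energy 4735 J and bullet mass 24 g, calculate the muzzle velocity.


v = sqrt(2*E/m) = sqrt(2*4735/0.024) = 628.2 m/s

628.2 m/s


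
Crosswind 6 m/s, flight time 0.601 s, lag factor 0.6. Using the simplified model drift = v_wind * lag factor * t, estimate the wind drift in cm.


drift = v_wind * lag * t = 6 * 0.6 * 0.601 = 2.1636 m ≈ 216.4 cm

216.4 cm


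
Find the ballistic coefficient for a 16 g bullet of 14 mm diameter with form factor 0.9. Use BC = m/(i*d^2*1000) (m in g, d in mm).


BC = m/(i*d^2*1000) = 16/(0.9 * 14^2 * 1000) = 9.07e-05

9.07e-05


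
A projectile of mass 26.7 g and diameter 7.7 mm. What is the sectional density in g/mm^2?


SD = m/d^2 = 26.7/7.7^2 = 0.4503 g/mm^2

0.4503 g/mm^2


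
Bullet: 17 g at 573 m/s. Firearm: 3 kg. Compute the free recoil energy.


v_r = m_p*v_p/m_gun = 0.017*573/3 = 3.247 m/s, E_r = 0.5*m_gun*v_r^2 = 0.5*3*3.247^2 = 15.81 J

15.81 J


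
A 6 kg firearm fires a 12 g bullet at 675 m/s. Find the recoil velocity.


v_recoil = m_p * v_p / m_gun = 0.012 * 675 / 6 = 1.35 m/s

1.35 m/s


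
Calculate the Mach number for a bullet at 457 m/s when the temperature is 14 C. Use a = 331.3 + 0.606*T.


a = 331.3 + 0.606*(14) = 339.784 m/s
M = v/a = 457/339.784 = 1.345

1.345


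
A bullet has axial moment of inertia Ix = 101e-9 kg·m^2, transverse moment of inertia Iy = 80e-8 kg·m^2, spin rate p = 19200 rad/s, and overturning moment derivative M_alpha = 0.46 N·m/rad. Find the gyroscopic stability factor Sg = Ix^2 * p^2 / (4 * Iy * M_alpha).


Sg = Ix^2 * p^2 / (4 * Iy * M_alpha) = (101e-9)^2 * 19200^2 / (4 * 80e-8 * 0.46) = 2.555

2.555
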